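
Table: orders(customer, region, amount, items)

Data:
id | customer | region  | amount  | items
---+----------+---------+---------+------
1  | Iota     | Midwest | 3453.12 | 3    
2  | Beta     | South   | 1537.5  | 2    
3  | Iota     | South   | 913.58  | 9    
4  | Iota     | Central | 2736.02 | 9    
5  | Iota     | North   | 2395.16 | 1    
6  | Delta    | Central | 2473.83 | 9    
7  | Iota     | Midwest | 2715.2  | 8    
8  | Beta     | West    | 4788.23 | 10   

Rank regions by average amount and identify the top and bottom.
SELECT region, AVG(amount)
FROM orders
GROUP BY region
ORDER BY AVG(amount)

All groups:
  South: 1225.54
  North: 2395.16
  Central: 2604.93
  Midwest: 3084.16
  West: 4788.23

Highest: West (4788.23)
Lowest: South (1225.54)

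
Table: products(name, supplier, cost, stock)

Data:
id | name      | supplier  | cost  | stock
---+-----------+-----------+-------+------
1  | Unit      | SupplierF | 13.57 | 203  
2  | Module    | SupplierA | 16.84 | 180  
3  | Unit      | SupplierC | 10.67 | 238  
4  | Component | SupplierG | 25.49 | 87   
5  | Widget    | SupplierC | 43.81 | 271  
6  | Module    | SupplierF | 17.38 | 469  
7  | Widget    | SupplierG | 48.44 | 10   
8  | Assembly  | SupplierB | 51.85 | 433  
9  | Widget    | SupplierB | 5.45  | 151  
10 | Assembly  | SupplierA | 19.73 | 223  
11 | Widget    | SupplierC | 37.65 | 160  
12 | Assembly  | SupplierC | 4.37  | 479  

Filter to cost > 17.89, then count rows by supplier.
SELECT supplier, COUNT(*)
FROM products
WHERE cost > 17.89
GROUP BY supplier

Note: WHERE filters rows before grouping.

Result:
  SupplierA: 1
  SupplierB: 1
  SupplierC: 2
  SupplierG: 2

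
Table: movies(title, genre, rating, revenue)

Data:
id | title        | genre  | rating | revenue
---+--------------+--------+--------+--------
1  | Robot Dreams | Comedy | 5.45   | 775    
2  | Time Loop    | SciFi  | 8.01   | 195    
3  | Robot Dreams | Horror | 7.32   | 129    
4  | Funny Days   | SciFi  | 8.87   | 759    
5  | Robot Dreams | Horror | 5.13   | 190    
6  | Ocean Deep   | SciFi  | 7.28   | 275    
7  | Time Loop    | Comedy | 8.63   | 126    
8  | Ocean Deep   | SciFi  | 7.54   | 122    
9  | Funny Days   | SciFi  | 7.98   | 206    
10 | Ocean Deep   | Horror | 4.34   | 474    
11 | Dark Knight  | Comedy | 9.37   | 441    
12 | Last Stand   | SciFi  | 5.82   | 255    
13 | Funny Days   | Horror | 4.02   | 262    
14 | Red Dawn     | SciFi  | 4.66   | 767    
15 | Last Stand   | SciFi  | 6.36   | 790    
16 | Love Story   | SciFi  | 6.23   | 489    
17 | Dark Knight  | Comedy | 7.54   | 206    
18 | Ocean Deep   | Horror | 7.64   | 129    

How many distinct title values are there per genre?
SELECT genre, COUNT(DISTINCT title)
FROM movies
GROUP BY genre

Result:
  Comedy: 3 distinct
  Horror: 3 distinct
  SciFi: 6 distinct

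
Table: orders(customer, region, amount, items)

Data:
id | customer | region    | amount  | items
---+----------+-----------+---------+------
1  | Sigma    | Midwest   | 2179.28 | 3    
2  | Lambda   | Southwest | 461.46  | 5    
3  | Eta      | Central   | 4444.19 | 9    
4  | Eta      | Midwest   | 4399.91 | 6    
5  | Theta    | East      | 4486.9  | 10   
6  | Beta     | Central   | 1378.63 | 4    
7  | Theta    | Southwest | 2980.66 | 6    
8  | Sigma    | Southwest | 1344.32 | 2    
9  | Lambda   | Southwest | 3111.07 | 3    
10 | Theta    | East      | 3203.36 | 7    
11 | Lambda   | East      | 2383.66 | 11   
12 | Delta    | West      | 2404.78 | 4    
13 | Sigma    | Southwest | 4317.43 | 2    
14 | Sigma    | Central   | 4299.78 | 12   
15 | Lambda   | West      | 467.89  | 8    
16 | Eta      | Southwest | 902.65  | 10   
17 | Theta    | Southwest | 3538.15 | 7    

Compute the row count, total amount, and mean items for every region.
SELECT region,
       COUNT(*) as cnt,
       SUM(amount) as total_amount,
       AVG(items) as avg_items
FROM orders
GROUP BY region

Result:
  Central: 3 records, 10122.60 total amount, 8.33 avg items
  East: 3 records, 10073.92 total amount, 9.33 avg items
  Midwest: 2 records, 6579.19 total amount, 4.50 avg items
  Southwest: 7 records, 16655.74 total amount, 5.00 avg items
  West: 2 records, 2872.67 total amount, 6.00 avg items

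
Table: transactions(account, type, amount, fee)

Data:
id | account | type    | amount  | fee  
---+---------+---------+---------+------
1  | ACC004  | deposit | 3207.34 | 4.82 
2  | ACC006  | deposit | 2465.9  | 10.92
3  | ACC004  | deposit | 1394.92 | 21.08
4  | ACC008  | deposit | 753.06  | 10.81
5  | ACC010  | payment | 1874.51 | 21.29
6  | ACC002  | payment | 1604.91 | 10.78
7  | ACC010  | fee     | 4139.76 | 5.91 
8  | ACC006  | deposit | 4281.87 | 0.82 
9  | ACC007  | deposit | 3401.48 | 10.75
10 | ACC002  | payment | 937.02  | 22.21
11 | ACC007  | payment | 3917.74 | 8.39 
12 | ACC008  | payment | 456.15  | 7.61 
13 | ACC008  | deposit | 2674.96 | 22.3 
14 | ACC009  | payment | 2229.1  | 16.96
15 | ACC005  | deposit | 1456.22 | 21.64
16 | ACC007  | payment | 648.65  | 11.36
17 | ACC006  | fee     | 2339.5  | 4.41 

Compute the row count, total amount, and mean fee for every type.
SELECT type,
       COUNT(*) as cnt,
       SUM(amount) as total_amount,
       AVG(fee) as avg_fee
FROM transactions
GROUP BY type

Result:
  deposit: 8 records, 19635.75 total amount, 12.89 avg fee
  fee: 2 records, 6479.26 total amount, 5.16 avg fee
  payment: 7 records, 11668.08 total amount, 14.09 avg fee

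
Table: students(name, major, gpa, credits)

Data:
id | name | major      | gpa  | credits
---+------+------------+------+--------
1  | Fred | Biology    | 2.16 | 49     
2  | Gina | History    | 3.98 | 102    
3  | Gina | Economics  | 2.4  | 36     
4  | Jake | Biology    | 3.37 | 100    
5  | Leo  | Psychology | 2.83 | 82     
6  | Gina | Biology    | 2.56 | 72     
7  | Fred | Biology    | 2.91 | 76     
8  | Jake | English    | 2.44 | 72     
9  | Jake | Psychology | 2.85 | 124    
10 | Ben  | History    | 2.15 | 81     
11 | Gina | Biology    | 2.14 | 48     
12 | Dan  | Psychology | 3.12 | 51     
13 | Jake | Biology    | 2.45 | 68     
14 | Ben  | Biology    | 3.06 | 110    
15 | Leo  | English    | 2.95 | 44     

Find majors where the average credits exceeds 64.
SELECT major, AVG(credits)
FROM students
GROUP BY major
HAVING AVG(credits) > 64

Result:
  Biology: avg=74.71
  History: avg=91.50
  Psychology: avg=85.67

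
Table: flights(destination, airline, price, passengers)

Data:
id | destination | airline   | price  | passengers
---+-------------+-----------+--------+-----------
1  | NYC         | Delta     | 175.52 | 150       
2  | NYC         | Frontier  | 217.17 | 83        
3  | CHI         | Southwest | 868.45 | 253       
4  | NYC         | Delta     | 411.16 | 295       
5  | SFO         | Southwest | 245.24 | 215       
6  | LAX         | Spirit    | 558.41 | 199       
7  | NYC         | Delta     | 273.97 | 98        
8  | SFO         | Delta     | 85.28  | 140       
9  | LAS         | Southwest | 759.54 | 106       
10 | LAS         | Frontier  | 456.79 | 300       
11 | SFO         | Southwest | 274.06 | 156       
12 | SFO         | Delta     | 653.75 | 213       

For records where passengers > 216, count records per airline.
SELECT airline, COUNT(*)
FROM flights
WHERE passengers > 216
GROUP BY airline

Note: WHERE filters rows before grouping.

Result:
  Delta: 1
  Frontier: 1
  Southwest: 1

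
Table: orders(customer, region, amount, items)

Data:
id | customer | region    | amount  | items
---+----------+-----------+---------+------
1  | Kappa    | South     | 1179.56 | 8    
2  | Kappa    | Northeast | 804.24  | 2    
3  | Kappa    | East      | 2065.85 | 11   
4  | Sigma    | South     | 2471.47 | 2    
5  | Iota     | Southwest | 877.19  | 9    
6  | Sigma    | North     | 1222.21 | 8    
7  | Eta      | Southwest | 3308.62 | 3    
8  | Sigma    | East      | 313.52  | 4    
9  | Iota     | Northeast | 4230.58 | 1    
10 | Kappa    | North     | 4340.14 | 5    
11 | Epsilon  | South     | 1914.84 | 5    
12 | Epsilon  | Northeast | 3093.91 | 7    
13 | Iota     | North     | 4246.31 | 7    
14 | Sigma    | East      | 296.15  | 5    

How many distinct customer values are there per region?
SELECT region, COUNT(DISTINCT customer)
FROM orders
GROUP BY region

Result:
  East: 2 distinct
  North: 3 distinct
  Northeast: 3 distinct
  South: 3 distinct
  Southwest: 2 distinct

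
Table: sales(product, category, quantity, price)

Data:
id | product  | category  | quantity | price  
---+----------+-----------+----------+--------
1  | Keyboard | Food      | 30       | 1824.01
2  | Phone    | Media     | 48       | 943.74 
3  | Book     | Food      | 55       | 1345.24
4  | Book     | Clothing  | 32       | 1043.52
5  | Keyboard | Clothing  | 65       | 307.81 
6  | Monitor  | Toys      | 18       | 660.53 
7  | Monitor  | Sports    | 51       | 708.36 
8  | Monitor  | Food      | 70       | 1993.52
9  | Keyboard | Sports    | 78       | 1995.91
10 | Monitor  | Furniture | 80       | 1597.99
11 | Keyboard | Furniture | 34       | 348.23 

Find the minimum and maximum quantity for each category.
SELECT category, MIN(quantity), MAX(quantity)
FROM sales
GROUP BY category

Result:
  Clothing: min=32, max=65
  Food: min=30, max=70
  Furniture: min=34, max=80
  Media: min=48, max=48
  Sports: min=51, max=78
  Toys: min=18, max=18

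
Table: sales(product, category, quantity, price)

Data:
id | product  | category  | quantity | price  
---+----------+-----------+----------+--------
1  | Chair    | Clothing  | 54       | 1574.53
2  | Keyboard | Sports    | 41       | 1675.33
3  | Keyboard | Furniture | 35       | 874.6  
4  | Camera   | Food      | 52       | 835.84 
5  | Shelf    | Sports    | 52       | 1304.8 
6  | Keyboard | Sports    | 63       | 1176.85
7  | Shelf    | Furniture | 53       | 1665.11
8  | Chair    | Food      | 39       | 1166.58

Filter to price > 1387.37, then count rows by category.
SELECT category, COUNT(*)
FROM sales
WHERE price > 1387.37
GROUP BY category

Note: WHERE filters rows before grouping.

Result:
  Clothing: 1
  Furniture: 1
  Sports: 1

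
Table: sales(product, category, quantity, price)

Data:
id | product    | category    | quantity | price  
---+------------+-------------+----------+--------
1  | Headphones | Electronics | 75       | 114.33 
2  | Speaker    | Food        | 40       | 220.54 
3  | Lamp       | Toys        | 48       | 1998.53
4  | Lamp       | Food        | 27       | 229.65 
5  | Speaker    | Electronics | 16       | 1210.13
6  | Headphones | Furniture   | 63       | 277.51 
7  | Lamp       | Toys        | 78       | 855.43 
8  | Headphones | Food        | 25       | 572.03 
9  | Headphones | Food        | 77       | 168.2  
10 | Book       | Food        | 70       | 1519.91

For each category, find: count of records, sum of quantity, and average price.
SELECT category,
       COUNT(*) as cnt,
       SUM(quantity) as total_quantity,
       AVG(price) as avg_price
FROM sales
GROUP BY category

Result:
  Electronics: 2 records, 91 total quantity, 662.23 avg price
  Food: 5 records, 239 total quantity, 542.07 avg price
  Furniture: 1 records, 63 total quantity, 277.51 avg price
  Toys: 2 records, 126 total quantity, 1426.98 avg price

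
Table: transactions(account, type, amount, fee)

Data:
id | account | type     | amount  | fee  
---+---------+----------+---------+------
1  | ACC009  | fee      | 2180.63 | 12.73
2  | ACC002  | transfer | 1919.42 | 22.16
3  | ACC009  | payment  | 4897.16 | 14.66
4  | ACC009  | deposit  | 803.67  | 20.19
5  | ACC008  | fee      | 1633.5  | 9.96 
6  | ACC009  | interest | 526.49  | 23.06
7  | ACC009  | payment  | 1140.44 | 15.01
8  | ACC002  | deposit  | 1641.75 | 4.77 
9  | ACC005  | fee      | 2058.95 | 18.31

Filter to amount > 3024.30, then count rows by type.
SELECT type, COUNT(*)
FROM transactions
WHERE amount > 3024.30
GROUP BY type

Note: WHERE filters rows before grouping.

Result:
  payment: 1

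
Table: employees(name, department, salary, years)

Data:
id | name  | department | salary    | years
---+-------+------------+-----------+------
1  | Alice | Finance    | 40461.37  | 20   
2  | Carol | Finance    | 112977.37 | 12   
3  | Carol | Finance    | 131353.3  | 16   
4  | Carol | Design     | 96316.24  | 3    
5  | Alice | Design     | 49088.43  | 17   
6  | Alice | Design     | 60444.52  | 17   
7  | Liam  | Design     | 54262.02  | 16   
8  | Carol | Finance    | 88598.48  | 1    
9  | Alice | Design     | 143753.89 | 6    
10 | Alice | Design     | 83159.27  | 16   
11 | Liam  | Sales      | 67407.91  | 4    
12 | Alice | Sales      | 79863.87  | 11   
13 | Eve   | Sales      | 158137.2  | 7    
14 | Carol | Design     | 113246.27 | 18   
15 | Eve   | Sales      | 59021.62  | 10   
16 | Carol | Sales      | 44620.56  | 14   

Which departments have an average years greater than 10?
SELECT department, AVG(years)
FROM employees
GROUP BY department
HAVING AVG(years) > 10

Result:
  Design: avg=13.29
  Finance: avg=12.25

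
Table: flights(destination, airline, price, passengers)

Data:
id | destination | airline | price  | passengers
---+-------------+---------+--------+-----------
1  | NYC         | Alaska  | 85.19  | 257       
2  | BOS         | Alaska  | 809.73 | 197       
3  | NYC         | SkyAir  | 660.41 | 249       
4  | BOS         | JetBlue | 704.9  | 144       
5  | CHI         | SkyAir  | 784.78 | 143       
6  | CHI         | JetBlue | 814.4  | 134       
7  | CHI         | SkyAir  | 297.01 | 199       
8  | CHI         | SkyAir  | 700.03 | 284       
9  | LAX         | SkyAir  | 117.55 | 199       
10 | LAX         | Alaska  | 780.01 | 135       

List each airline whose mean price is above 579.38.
SELECT airline, AVG(price)
FROM flights
GROUP BY airline
HAVING AVG(price) > 579.38

Result:
  JetBlue: avg=759.65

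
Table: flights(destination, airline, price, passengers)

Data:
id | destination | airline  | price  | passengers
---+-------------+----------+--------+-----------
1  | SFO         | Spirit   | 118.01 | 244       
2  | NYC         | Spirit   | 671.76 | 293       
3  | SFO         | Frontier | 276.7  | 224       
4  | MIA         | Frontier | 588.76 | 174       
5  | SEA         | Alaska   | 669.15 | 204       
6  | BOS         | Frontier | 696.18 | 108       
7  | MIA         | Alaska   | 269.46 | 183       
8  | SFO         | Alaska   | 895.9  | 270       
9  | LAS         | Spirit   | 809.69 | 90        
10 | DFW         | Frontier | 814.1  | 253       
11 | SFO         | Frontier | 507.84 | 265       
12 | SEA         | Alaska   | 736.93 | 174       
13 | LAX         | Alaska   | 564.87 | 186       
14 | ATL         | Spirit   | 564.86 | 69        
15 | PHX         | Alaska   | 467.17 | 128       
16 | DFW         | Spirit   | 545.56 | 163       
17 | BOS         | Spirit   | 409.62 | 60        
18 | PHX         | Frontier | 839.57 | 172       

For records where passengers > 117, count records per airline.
SELECT airline, COUNT(*)
FROM flights
WHERE passengers > 117
GROUP BY airline

Note: WHERE filters rows before grouping.

Result:
  Alaska: 6
  Frontier: 5
  Spirit: 3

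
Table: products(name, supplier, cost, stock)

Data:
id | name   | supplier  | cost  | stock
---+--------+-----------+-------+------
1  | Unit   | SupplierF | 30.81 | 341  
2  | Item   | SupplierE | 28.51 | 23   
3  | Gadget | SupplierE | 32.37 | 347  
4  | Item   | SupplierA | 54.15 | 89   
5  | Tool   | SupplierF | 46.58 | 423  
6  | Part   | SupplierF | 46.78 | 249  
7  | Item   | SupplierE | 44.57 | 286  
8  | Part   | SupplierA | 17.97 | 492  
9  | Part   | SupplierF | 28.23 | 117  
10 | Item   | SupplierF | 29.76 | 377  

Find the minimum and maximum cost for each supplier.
SELECT supplier, MIN(cost), MAX(cost)
FROM products
GROUP BY supplier

Result:
  SupplierA: min=17.97, max=54.15
  SupplierE: min=28.51, max=44.57
  SupplierF: min=28.23, max=46.78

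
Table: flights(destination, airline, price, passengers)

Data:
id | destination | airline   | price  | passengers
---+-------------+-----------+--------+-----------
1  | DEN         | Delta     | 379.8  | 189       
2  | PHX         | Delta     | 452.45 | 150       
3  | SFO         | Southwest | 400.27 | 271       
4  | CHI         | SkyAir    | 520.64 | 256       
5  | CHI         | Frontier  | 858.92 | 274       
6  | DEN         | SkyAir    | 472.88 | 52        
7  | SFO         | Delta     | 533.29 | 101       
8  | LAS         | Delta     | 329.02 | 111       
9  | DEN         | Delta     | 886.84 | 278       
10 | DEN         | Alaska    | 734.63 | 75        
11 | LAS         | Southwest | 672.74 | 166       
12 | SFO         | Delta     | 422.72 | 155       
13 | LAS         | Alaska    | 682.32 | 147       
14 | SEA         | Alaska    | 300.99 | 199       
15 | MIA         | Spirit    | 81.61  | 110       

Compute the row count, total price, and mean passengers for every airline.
SELECT airline,
       COUNT(*) as cnt,
       SUM(price) as total_price,
       AVG(passengers) as avg_passengers
FROM flights
GROUP BY airline

Result:
  Alaska: 3 records, 1717.94 total price, 140.33 avg passengers
  Delta: 6 records, 3004.12 total price, 164.00 avg passengers
  Frontier: 1 records, 858.92 total price, 274.00 avg passengers
  SkyAir: 2 records, 993.52 total price, 154.00 avg passengers
  Southwest: 2 records, 1073.01 total price, 218.50 avg passengers
  Spirit: 1 records, 81.61 total price, 110.00 avg passengers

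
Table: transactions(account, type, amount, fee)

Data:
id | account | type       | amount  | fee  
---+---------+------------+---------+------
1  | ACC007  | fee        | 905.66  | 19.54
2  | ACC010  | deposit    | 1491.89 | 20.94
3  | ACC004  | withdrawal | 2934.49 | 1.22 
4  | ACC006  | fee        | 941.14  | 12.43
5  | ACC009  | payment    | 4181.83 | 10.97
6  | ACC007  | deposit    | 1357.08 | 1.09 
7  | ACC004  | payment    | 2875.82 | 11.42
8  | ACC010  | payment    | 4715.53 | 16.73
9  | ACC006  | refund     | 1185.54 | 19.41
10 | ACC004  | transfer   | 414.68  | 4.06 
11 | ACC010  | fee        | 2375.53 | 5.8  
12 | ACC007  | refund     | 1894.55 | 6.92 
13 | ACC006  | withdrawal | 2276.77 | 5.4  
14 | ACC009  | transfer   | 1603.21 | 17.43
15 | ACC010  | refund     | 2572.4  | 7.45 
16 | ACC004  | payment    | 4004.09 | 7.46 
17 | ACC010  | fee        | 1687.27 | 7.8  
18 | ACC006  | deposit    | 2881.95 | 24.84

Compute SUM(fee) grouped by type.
SELECT type, SUM(fee) as result
FROM transactions
GROUP BY type

Result:
  deposit: 46.87
  fee: 45.57
  payment: 46.58
  refund: 33.78
  transfer: 21.49
  withdrawal: 6.62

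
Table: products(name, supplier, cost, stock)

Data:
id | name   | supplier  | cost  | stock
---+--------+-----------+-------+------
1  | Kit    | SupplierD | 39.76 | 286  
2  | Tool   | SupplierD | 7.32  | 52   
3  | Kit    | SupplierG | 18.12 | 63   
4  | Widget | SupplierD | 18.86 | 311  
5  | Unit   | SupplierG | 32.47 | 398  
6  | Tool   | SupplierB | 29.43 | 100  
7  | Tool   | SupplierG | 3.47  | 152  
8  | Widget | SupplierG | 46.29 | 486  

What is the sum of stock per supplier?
SELECT supplier, SUM(stock) as result
FROM products
GROUP BY supplier

Result:
  SupplierB: 100
  SupplierD: 649
  SupplierG: 1099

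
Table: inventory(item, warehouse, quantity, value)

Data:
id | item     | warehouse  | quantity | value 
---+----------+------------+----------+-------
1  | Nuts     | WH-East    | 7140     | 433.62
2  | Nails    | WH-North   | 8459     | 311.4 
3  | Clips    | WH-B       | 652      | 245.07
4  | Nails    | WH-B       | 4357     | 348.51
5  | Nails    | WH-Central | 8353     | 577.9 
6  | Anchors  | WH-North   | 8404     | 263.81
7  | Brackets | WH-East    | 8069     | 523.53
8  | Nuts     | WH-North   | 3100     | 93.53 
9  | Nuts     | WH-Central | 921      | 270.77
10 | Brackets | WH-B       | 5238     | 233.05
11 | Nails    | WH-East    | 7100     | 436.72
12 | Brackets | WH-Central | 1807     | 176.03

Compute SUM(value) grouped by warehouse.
SELECT warehouse, SUM(value) as result
FROM inventory
GROUP BY warehouse

Result:
  WH-B: 826.63
  WH-Central: 1024.70
  WH-East: 1393.87
  WH-North: 668.74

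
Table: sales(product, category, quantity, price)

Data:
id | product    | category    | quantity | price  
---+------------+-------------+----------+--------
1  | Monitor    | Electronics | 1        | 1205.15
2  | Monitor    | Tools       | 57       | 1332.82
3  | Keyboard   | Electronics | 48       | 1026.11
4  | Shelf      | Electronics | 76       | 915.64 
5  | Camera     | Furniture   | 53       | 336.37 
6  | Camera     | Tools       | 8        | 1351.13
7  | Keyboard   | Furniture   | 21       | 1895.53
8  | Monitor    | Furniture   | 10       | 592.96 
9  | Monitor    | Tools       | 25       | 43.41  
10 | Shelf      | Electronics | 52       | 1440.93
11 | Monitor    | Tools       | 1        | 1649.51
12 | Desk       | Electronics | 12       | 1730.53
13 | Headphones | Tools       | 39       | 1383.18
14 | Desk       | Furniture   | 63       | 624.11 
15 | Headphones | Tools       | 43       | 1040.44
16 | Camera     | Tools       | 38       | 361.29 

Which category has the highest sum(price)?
SELECT category, SUM(price) as val
FROM sales
GROUP BY category
ORDER BY val DESC
LIMIT 1

Result: Tools with sum(price) = 7161.78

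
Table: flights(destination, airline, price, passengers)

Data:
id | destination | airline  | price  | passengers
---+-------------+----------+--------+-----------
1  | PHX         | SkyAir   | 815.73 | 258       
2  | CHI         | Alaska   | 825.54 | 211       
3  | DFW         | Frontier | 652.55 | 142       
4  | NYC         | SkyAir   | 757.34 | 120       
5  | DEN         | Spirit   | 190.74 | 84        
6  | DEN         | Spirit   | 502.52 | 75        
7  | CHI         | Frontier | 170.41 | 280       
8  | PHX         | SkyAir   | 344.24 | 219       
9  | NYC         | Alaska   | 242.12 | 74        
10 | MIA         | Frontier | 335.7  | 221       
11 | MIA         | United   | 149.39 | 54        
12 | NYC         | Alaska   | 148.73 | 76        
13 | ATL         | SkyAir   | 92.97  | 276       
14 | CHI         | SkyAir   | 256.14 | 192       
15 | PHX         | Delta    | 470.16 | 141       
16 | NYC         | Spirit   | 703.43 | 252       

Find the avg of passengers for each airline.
SELECT airline, AVG(passengers) as result
FROM flights
GROUP BY airline

Result:
  Alaska: 120.33
  Delta: 141.00
  Frontier: 214.33
  SkyAir: 213.00
  Spirit: 137.00
  United: 54.00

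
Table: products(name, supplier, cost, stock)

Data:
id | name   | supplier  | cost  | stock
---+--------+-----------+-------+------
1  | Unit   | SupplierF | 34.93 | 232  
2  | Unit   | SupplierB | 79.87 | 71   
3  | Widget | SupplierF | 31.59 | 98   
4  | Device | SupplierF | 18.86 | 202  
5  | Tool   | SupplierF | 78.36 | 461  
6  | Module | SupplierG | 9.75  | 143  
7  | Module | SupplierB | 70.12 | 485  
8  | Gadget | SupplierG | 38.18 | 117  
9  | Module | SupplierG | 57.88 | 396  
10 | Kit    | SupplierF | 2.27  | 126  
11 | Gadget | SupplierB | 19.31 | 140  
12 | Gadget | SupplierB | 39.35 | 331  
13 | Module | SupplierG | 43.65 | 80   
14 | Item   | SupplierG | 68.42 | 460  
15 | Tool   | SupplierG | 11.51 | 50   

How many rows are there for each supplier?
SELECT supplier, COUNT(*) as count
FROM products
GROUP BY supplier

Result:
  SupplierB: 4
  SupplierF: 5
  SupplierG: 6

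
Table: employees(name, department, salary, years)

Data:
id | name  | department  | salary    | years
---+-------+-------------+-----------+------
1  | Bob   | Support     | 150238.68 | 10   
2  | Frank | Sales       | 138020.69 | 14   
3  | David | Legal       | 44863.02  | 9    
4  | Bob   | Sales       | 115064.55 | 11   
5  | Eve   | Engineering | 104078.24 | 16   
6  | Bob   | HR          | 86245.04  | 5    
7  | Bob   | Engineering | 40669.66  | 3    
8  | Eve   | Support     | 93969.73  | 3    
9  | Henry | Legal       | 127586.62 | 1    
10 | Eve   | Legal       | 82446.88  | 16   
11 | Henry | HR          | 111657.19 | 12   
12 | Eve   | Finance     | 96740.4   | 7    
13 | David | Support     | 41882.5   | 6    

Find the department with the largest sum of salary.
SELECT department, SUM(salary) as val
FROM employees
GROUP BY department
ORDER BY val DESC
LIMIT 1

Result: Support with sum(salary) = 286090.91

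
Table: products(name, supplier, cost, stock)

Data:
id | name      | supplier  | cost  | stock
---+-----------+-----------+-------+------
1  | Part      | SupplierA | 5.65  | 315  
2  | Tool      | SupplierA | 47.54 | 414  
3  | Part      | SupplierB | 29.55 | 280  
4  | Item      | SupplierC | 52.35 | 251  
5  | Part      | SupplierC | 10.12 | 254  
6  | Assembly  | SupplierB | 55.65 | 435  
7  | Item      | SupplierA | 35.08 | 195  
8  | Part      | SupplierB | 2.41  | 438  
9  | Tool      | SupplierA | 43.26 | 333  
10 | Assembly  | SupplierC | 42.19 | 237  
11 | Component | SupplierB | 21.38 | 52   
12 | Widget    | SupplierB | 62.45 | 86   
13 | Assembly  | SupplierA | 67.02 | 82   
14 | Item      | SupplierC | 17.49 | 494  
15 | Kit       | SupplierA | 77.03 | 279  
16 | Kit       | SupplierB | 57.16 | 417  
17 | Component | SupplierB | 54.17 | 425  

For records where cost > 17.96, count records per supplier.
SELECT supplier, COUNT(*)
FROM products
WHERE cost > 17.96
GROUP BY supplier

Note: WHERE filters rows before grouping.

Result:
  SupplierA: 5
  SupplierB: 6
  SupplierC: 2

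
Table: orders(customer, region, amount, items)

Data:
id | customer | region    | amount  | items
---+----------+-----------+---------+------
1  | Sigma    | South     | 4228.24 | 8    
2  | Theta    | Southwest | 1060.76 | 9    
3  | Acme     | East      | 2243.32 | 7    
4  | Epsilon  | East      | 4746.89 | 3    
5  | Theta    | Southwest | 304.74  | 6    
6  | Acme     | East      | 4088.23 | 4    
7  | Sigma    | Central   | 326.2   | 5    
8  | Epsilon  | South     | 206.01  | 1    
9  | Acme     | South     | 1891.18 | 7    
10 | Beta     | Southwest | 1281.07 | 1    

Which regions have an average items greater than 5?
SELECT region, AVG(items)
FROM orders
GROUP BY region
HAVING AVG(items) > 5

Result:
  South: avg=5.33
  Southwest: avg=5.33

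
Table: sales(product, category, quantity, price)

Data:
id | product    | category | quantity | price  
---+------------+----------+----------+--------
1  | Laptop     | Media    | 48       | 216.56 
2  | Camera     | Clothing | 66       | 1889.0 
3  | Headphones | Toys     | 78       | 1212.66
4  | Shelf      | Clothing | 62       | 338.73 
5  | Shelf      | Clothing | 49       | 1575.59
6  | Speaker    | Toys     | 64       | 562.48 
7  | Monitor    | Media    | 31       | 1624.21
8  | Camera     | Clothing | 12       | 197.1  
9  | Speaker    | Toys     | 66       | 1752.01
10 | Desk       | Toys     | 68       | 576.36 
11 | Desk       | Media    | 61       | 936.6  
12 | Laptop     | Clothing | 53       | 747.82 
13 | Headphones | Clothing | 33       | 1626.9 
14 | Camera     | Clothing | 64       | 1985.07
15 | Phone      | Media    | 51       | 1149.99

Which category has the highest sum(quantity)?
SELECT category, SUM(quantity) as val
FROM sales
GROUP BY category
ORDER BY val DESC
LIMIT 1

Result: Clothing with sum(quantity) = 339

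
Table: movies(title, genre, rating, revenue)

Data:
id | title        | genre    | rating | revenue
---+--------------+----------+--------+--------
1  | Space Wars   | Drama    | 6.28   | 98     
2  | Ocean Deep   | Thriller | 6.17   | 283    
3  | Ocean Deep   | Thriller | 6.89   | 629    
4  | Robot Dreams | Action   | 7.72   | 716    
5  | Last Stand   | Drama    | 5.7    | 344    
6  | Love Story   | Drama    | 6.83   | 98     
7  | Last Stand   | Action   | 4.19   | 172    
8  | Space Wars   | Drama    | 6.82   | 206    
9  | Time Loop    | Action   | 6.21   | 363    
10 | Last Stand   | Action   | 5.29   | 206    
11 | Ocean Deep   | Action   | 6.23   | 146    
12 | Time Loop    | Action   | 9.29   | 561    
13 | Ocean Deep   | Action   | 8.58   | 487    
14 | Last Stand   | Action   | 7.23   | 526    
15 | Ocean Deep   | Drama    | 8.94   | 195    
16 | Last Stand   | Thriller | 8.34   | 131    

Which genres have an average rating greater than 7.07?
SELECT genre, AVG(rating)
FROM movies
GROUP BY genre
HAVING AVG(rating) > 7.07

Result:
  Thriller: avg=7.13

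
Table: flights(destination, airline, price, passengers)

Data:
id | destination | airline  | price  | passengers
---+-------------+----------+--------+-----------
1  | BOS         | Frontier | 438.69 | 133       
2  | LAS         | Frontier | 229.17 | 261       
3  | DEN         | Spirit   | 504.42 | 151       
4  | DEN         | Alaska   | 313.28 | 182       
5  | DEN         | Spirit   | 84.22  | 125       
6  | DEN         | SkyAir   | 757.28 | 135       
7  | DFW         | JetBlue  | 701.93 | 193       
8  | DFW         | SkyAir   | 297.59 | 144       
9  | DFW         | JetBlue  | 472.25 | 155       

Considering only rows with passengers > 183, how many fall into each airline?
SELECT airline, COUNT(*)
FROM flights
WHERE passengers > 183
GROUP BY airline

Note: WHERE filters rows before grouping.

Result:
  Frontier: 1
  JetBlue: 1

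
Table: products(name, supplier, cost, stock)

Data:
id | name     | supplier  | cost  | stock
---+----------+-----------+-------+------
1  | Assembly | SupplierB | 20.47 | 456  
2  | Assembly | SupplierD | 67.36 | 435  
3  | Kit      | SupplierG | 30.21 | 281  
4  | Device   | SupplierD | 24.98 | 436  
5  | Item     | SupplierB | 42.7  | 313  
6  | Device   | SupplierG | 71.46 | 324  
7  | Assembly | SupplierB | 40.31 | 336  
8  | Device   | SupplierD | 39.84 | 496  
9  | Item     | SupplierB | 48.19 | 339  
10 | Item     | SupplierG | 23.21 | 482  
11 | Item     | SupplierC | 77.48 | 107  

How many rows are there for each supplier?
SELECT supplier, COUNT(*) as count
FROM products
GROUP BY supplier

Result:
  SupplierB: 4
  SupplierC: 1
  SupplierD: 3
  SupplierG: 3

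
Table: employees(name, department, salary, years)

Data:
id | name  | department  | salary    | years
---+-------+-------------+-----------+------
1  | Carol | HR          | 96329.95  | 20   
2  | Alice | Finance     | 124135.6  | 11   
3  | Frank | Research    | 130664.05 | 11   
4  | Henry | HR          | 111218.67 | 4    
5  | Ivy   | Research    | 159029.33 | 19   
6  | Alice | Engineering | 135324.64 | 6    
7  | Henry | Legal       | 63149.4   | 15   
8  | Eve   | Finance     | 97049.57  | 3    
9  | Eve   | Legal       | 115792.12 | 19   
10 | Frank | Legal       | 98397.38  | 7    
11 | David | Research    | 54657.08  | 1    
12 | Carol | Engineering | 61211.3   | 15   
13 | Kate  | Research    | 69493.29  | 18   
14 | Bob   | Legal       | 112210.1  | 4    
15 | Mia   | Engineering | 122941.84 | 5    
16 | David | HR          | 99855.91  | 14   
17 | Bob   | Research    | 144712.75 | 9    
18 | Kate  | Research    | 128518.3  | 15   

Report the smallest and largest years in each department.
SELECT department, MIN(years), MAX(years)
FROM employees
GROUP BY department

Result:
  Engineering: min=5, max=15
  Finance: min=3, max=11
  HR: min=4, max=20
  Legal: min=4, max=19
  Research: min=1, max=19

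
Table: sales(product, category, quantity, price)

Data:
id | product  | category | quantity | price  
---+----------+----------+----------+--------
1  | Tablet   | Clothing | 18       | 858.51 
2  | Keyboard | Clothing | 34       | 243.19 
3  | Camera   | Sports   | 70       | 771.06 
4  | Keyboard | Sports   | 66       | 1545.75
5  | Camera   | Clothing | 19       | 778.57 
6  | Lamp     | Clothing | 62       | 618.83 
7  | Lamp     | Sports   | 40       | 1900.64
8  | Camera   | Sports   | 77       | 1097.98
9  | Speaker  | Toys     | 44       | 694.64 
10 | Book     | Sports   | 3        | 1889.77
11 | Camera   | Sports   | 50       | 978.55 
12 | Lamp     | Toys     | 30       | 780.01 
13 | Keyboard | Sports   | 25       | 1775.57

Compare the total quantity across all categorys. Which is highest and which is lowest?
SELECT category, SUM(quantity)
FROM sales
GROUP BY category
ORDER BY SUM(quantity)

All groups:
  Toys: 74
  Clothing: 133
  Sports: 331

Highest: Sports (331)
Lowest: Toys (74)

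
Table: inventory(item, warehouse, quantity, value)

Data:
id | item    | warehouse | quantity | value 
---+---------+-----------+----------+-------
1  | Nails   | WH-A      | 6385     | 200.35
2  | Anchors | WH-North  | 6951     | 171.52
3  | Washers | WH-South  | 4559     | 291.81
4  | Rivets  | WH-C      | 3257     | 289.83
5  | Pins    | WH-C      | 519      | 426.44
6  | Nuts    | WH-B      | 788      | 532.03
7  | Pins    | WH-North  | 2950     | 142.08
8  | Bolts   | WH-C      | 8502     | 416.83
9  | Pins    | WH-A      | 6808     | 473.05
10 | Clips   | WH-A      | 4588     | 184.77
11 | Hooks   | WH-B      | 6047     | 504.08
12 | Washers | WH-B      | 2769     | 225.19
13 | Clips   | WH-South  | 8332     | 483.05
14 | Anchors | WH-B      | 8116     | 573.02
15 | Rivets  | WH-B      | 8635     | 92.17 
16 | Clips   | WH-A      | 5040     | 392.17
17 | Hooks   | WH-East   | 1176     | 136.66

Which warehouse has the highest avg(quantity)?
SELECT warehouse, AVG(quantity) as val
FROM inventory
GROUP BY warehouse
ORDER BY val DESC
LIMIT 1

Result: WH-South with avg(quantity) = 6445.50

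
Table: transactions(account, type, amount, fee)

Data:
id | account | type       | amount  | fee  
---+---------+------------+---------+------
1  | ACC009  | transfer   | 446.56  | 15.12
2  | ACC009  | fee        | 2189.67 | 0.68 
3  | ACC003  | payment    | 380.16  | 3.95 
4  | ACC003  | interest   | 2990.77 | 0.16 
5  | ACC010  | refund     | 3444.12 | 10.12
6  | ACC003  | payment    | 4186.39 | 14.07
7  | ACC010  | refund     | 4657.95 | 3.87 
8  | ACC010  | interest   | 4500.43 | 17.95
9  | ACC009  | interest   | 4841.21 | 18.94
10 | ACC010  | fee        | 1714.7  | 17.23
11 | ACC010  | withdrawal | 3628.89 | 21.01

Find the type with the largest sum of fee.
SELECT type, SUM(fee) as val
FROM transactions
GROUP BY type
ORDER BY val DESC
LIMIT 1

Result: interest with sum(fee) = 37.05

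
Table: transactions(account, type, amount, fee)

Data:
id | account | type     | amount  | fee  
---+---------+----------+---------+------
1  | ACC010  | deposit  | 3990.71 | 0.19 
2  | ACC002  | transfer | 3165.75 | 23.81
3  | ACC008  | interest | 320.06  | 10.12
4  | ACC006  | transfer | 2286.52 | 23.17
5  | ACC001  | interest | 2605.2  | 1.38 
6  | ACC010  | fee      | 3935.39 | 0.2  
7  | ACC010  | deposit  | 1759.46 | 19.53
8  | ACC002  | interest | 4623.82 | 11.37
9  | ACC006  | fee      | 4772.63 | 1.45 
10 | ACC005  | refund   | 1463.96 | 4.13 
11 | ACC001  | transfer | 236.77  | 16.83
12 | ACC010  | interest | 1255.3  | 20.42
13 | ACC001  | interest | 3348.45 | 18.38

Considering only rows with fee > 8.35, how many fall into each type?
SELECT type, COUNT(*)
FROM transactions
WHERE fee > 8.35
GROUP BY type

Note: WHERE filters rows before grouping.

Result:
  deposit: 1
  interest: 4
  transfer: 3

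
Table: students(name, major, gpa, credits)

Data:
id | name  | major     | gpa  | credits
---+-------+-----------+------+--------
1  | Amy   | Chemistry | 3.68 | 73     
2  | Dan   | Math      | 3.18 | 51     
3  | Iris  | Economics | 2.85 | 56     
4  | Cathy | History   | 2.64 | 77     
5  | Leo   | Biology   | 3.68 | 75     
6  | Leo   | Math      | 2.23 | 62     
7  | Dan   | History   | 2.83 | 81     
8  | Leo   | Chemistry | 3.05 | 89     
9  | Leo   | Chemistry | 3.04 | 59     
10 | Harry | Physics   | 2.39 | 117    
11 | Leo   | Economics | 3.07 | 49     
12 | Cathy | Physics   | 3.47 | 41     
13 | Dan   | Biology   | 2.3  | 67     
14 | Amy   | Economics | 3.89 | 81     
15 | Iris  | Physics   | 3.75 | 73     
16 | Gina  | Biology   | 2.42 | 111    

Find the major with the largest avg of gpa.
SELECT major, AVG(gpa) as val
FROM students
GROUP BY major
ORDER BY val DESC
LIMIT 1

Result: Economics with avg(gpa) = 3.27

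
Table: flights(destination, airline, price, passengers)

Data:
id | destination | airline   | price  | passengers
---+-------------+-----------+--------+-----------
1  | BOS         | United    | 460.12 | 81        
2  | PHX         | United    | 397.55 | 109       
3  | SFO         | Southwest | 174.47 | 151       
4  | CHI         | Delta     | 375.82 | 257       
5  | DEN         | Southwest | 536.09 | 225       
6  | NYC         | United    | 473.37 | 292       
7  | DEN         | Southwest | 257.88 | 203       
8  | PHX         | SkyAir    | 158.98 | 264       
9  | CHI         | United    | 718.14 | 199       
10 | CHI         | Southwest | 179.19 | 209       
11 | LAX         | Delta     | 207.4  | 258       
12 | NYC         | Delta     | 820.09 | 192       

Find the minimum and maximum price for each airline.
SELECT airline, MIN(price), MAX(price)
FROM flights
GROUP BY airline

Result:
  Delta: min=207.40, max=820.09
  SkyAir: min=158.98, max=158.98
  Southwest: min=174.47, max=536.09
  United: min=397.55, max=718.14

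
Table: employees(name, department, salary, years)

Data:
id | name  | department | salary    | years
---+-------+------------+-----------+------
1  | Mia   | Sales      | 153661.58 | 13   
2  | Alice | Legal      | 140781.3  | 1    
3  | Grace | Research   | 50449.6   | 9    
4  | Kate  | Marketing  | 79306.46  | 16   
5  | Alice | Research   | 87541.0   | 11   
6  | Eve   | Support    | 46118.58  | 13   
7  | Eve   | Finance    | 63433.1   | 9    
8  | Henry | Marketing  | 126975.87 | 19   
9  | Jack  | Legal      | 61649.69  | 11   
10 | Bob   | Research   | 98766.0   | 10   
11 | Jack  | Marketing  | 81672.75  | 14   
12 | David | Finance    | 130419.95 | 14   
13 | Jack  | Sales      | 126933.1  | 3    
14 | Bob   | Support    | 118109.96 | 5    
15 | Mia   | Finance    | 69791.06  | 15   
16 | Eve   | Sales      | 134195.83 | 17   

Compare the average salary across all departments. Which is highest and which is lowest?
SELECT department, AVG(salary)
FROM employees
GROUP BY department
ORDER BY AVG(salary)

All groups:
  Research: 78918.87
  Support: 82114.27
  Finance: 87881.37
  Marketing: 95985.03
  Legal: 101215.50
  Sales: 138263.50

Highest: Sales (138263.50)
Lowest: Research (78918.87)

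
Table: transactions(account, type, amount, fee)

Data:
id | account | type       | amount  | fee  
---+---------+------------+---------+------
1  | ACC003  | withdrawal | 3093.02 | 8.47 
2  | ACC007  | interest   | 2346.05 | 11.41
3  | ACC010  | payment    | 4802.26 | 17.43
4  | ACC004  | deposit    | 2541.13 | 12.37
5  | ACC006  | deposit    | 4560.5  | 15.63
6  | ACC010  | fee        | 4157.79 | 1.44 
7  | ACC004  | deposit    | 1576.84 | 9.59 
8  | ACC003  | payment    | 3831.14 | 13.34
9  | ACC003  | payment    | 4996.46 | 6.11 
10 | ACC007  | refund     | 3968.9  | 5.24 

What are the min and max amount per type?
SELECT type, MIN(amount), MAX(amount)
FROM transactions
GROUP BY type

Result:
  deposit: min=1576.84, max=4560.50
  fee: min=4157.79, max=4157.79
  interest: min=2346.05, max=2346.05
  payment: min=3831.14, max=4996.46
  refund: min=3968.90, max=3968.90
  withdrawal: min=3093.02, max=3093.02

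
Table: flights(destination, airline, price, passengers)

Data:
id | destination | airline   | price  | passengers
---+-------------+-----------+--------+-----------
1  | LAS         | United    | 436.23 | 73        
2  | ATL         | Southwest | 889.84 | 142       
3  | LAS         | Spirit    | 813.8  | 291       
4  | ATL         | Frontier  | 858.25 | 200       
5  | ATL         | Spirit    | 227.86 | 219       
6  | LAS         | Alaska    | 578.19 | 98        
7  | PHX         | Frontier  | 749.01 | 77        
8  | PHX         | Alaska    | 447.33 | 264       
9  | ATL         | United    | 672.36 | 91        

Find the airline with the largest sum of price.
SELECT airline, SUM(price) as val
FROM flights
GROUP BY airline
ORDER BY val DESC
LIMIT 1

Result: Frontier with sum(price) = 1607.26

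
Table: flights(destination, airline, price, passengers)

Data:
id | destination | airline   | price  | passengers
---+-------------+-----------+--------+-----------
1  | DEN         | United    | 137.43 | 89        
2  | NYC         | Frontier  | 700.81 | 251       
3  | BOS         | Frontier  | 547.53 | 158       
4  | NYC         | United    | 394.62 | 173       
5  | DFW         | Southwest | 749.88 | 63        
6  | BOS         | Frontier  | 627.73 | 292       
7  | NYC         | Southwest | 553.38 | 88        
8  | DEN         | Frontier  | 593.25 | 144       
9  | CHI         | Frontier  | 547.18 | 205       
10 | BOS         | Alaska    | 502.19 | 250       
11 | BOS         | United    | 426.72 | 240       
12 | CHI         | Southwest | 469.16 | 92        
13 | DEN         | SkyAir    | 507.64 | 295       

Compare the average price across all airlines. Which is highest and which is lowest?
SELECT airline, AVG(price)
FROM flights
GROUP BY airline
ORDER BY AVG(price)

All groups:
  United: 319.59
  Alaska: 502.19
  SkyAir: 507.64
  Southwest: 590.81
  Frontier: 603.30

Highest: Frontier (603.30)
Lowest: United (319.59)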